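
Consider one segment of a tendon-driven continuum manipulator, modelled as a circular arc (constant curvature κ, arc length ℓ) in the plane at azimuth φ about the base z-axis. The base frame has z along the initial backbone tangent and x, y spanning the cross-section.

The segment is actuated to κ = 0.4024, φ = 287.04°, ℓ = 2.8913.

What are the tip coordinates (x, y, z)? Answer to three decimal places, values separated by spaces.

θ = κ·ℓ = 0.4024 × 2.8913 = 1.16346 rad
ρ = (1 − cos θ)/κ = (1 − 0.39617)/0.4024 = 1.50058
z = sin θ / κ = 0.91818/0.4024 = 2.28176
x = ρ cos φ = 1.50058 × cos(287.04°) = 0.43973
y = ρ sin φ = 1.50058 × sin(287.04°) = -1.43471

0.440 -1.435 2.282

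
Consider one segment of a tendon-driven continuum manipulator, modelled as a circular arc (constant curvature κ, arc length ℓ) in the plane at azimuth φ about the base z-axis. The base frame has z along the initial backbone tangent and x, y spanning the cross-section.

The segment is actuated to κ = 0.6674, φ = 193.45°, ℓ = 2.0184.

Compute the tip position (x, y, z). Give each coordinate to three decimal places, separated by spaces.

-1.134 -0.271 1.461

θ = κ·ℓ = 0.6674 × 2.0184 = 1.34708 rad
ρ = (1 − cos θ)/κ = (1 − 0.22185)/0.6674 = 1.16594
z = sin θ / κ = 0.97508/0.6674 = 1.46101
x = ρ cos φ = 1.16594 × cos(193.45°) = -1.13396
y = ρ sin φ = 1.16594 × sin(193.45°) = -0.27119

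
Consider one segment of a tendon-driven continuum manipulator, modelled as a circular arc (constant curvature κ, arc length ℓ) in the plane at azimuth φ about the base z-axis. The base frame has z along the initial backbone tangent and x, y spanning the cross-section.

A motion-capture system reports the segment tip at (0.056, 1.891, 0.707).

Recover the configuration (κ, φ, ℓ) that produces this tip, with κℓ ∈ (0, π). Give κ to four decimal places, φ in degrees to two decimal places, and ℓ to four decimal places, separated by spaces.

0.9276 88.30 2.6156

ρ = √(x²+y²) = √(0.056² + 1.891²) = 1.89183
φ = atan2(y, x) mod 360° = atan2(1.891, 0.056) = 88.3037°
|p|² = ρ² + z² = 1.89183² + 0.707² = 4.07887
κ = 2ρ / |p|² = 2×1.89183 / 4.07887 = 0.92762
θ = 2·atan2(ρ, z) = 2·atan2(1.89183, 0.707) = 2.42631 rad
ℓ = θ/κ = 2.42631/0.92762 = 2.61562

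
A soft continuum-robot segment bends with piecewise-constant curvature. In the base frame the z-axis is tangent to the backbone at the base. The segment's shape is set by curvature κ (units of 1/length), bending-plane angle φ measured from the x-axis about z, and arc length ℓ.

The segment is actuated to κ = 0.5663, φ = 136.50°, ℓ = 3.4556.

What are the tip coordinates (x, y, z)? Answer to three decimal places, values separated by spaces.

-1.763 1.673 1.636

θ = κ·ℓ = 0.5663 × 3.4556 = 1.95691 rad
ρ = (1 − cos θ)/κ = (1 − -0.37659)/0.5663 = 2.43085
z = sin θ / κ = 0.92638/0.5663 = 1.63585
x = ρ cos φ = 2.43085 × cos(136.50°) = -1.76327
y = ρ sin φ = 2.43085 × sin(136.50°) = 1.67328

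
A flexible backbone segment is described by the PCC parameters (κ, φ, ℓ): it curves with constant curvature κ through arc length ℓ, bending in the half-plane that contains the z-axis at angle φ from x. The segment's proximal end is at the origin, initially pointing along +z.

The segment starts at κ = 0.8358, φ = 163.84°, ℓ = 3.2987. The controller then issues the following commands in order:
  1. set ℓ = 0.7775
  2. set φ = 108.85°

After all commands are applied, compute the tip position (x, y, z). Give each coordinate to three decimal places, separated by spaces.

-0.079 0.231 0.724

initial: κ=0.8358, φ=163.84°, ℓ=3.2987
cmd 1: set ℓ=0.7775 → (κ,φ,ℓ)=(0.8358,163.84°,0.7775) → tip=(-0.2342,0.0679,0.7239)
cmd 2: set φ=108.85° → (κ,φ,ℓ)=(0.8358,108.85°,0.7775) → tip=(-0.0788,0.2308,0.7239)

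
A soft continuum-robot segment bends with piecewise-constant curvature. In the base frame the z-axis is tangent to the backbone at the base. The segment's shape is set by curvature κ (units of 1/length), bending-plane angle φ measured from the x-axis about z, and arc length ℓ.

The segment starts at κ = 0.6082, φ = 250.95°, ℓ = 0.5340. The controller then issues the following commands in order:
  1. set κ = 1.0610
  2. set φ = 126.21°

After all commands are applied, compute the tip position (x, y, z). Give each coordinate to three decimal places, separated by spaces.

initial: κ=0.6082, φ=250.95°, ℓ=0.5340
cmd 1: set κ=1.0610 → (κ,φ,ℓ)=(1.0610,250.95°,0.5340) → tip=(-0.0481,-0.1392,0.5059)
cmd 2: set φ=126.21° → (κ,φ,ℓ)=(1.0610,126.21°,0.5340) → tip=(-0.0870,0.1188,0.5059)

-0.087 0.119 0.506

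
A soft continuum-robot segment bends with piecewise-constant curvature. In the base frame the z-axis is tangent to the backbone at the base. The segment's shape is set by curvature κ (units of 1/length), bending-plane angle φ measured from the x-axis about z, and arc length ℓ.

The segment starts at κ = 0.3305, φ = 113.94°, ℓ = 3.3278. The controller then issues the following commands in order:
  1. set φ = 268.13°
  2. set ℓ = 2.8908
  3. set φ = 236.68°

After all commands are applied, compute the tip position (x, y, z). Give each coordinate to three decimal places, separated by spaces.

-0.703 -1.069 2.471

initial: κ=0.3305, φ=113.94°, ℓ=3.3278
cmd 1: set φ=268.13° → (κ,φ,ℓ)=(0.3305,268.13°,3.3278) → tip=(-0.0539,-1.6519,2.6963)
cmd 2: set ℓ=2.8908 → (κ,φ,ℓ)=(0.3305,268.13°,2.8908) → tip=(-0.0417,-1.2784,2.4707)
cmd 3: set φ=236.68° → (κ,φ,ℓ)=(0.3305,236.68°,2.8908) → tip=(-0.7026,-1.0688,2.4707)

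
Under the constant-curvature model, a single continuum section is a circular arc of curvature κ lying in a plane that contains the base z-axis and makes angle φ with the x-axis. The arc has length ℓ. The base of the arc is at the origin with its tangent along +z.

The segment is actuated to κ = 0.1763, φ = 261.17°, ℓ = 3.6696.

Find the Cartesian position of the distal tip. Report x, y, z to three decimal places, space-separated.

-0.176 -1.133 3.419

θ = κ·ℓ = 0.1763 × 3.6696 = 0.64695 rad
ρ = (1 − cos θ)/κ = (1 − 0.79793)/0.1763 = 1.14620
z = sin θ / κ = 0.60276/0.1763 = 3.41892
x = ρ cos φ = 1.14620 × cos(261.17°) = -0.17594
y = ρ sin φ = 1.14620 × sin(261.17°) = -1.13261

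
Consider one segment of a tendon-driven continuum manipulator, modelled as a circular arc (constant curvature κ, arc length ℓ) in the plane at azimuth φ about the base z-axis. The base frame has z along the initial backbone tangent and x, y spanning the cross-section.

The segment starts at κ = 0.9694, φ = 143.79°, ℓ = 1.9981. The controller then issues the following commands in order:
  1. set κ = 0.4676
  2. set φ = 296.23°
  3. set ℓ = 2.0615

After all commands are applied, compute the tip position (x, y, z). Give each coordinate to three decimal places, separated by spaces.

initial: κ=0.9694, φ=143.79°, ℓ=1.9981
cmd 1: set κ=0.4676 → (κ,φ,ℓ)=(0.4676,143.79°,1.9981) → tip=(-0.6999,0.5125,1.7198)
cmd 2: set φ=296.23° → (κ,φ,ℓ)=(0.4676,296.23°,1.9981) → tip=(0.3834,-0.7781,1.7198)
cmd 3: set ℓ=2.0615 → (κ,φ,ℓ)=(0.4676,296.23°,2.0615) → tip=(0.4062,-0.8244,1.7567)

0.406 -0.824 1.757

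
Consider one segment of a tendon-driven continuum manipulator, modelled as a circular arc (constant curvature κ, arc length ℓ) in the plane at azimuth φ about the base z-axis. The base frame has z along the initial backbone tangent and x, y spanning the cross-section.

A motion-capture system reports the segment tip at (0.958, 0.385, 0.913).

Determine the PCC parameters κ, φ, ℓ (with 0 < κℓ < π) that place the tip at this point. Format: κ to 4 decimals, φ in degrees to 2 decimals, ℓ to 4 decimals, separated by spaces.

ρ = √(x²+y²) = √(0.958² + 0.385²) = 1.03247
φ = atan2(y, x) mod 360° = atan2(0.385, 0.958) = 21.8942°
|p|² = ρ² + z² = 1.03247² + 0.913² = 1.89956
κ = 2ρ / |p|² = 2×1.03247 / 1.89956 = 1.08706
θ = 2·atan2(ρ, z) = 2·atan2(1.03247, 0.913) = 1.69346 rad
ℓ = θ/κ = 1.69346/1.08706 = 1.55783

1.0871 21.89 1.5578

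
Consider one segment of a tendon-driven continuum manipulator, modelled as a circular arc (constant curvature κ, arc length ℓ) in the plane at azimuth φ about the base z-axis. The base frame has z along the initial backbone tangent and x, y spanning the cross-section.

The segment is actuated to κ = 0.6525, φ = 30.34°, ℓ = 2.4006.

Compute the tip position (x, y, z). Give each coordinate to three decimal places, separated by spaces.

θ = κ·ℓ = 0.6525 × 2.4006 = 1.56639 rad
ρ = (1 − cos θ)/κ = (1 − 0.00440)/0.6525 = 1.52582
z = sin θ / κ = 0.99999/0.6525 = 1.53255
x = ρ cos φ = 1.52582 × cos(30.34°) = 1.31685
y = ρ sin φ = 1.52582 × sin(30.34°) = 0.77074

1.317 0.771 1.533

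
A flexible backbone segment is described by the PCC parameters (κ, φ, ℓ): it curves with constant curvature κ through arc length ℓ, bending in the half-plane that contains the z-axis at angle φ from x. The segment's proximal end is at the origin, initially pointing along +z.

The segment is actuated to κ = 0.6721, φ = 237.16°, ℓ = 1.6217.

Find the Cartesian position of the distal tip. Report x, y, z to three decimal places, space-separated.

-0.434 -0.672 1.319

θ = κ·ℓ = 0.6721 × 1.6217 = 1.08994 rad
ρ = (1 − cos θ)/κ = (1 − 0.46253)/0.6721 = 0.79968
z = sin θ / κ = 0.88660/0.6721 = 1.31915
x = ρ cos φ = 0.79968 × cos(237.16°) = -0.43366
y = ρ sin φ = 0.79968 × sin(237.16°) = -0.67188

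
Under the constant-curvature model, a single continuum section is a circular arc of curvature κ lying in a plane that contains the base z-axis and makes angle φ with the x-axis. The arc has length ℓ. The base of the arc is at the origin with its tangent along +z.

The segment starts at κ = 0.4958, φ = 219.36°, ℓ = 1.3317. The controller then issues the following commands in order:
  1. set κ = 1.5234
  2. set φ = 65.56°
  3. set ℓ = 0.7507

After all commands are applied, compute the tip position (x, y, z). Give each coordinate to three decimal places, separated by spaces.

0.159 0.350 0.597

initial: κ=0.4958, φ=219.36°, ℓ=1.3317
cmd 1: set κ=1.5234 → (κ,φ,ℓ)=(1.5234,219.36°,1.3317) → tip=(-0.7319,-0.6003,0.5888)
cmd 2: set φ=65.56° → (κ,φ,ℓ)=(1.5234,65.56°,1.3317) → tip=(0.3917,0.8618,0.5888)
cmd 3: set ℓ=0.7507 → (κ,φ,ℓ)=(1.5234,65.56°,0.7507) → tip=(0.1591,0.3500,0.5974)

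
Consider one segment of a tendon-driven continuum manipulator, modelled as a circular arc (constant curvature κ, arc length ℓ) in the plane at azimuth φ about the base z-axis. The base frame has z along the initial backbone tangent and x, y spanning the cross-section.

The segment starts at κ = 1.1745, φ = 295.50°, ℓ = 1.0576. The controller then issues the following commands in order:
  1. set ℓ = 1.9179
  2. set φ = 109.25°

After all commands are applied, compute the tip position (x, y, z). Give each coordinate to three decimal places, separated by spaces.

-0.458 1.310 0.661

initial: κ=1.1745, φ=295.50°, ℓ=1.0576
cmd 1: set ℓ=1.9179 → (κ,φ,ℓ)=(1.1745,295.50°,1.9179) → tip=(0.5975,-1.2528,0.6611)
cmd 2: set φ=109.25° → (κ,φ,ℓ)=(1.1745,109.25°,1.9179) → tip=(-0.4576,1.3104,0.6611)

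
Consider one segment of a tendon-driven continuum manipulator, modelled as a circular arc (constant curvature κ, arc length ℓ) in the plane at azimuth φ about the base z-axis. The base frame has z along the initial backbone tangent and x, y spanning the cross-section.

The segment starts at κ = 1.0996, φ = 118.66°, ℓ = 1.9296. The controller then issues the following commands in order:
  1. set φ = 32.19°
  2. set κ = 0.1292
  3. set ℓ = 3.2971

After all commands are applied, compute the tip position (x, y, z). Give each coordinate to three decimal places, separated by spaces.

initial: κ=1.0996, φ=118.66°, ℓ=1.9296
cmd 1: set φ=32.19° → (κ,φ,ℓ)=(1.0996,32.19°,1.9296) → tip=(1.1726,0.7381,0.7748)
cmd 2: set κ=0.1292 → (κ,φ,ℓ)=(0.1292,32.19°,1.9296) → tip=(0.2025,0.1275,1.9097)
cmd 3: set ℓ=3.2971 → (κ,φ,ℓ)=(0.1292,32.19°,3.2971) → tip=(0.5854,0.3685,3.1983)

0.585 0.368 3.198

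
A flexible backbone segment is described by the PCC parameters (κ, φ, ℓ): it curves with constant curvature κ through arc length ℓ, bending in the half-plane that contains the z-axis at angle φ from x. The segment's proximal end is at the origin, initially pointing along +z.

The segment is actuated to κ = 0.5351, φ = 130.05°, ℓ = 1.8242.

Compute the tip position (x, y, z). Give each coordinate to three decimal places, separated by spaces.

-0.529 0.629 1.548

θ = κ·ℓ = 0.5351 × 1.8242 = 0.97613 rad
ρ = (1 − cos θ)/κ = (1 − 0.56023)/0.5351 = 0.82184
z = sin θ / κ = 0.82834/0.5351 = 1.54800
x = ρ cos φ = 0.82184 × cos(130.05°) = -0.52882
y = ρ sin φ = 0.82184 × sin(130.05°) = 0.62911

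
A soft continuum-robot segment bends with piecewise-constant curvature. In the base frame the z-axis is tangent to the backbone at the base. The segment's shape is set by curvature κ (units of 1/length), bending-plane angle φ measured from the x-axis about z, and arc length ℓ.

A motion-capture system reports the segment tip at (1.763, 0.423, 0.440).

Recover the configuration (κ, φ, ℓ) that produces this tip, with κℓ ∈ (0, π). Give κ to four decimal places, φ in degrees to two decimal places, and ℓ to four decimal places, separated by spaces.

ρ = √(x²+y²) = √(1.763² + 0.423²) = 1.81304
φ = atan2(y, x) mod 360° = atan2(0.423, 1.763) = 13.4920°
|p|² = ρ² + z² = 1.81304² + 0.440² = 3.48070
κ = 2ρ / |p|² = 2×1.81304 / 3.48070 = 1.04177
θ = 2·atan2(ρ, z) = 2·atan2(1.81304, 0.440) = 2.66542 rad
ℓ = θ/κ = 2.66542/1.04177 = 2.55856

1.0418 13.49 2.5586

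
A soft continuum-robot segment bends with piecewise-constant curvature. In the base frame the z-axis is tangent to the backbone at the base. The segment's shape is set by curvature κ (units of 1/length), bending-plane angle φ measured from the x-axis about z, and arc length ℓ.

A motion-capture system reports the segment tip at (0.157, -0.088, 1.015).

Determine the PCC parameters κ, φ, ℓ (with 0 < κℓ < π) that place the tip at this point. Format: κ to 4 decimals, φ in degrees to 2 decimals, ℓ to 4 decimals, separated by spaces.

0.3387 330.73 1.0361

ρ = √(x²+y²) = √(0.157² + -0.088²) = 0.17998
φ = atan2(y, x) mod 360° = atan2(-0.088, 0.157) = 330.7290°
|p|² = ρ² + z² = 0.17998² + 1.015² = 1.06262
κ = 2ρ / |p|² = 2×0.17998 / 1.06262 = 0.33875
θ = 2·atan2(ρ, z) = 2·atan2(0.17998, 1.015) = 0.35099 rad
ℓ = θ/κ = 0.35099/0.33875 = 1.03614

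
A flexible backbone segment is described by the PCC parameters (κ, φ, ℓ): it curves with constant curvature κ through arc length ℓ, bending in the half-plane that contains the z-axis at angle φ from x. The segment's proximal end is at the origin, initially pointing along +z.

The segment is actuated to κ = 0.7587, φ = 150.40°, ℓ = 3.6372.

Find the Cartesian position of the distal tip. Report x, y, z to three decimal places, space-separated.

θ = κ·ℓ = 0.7587 × 3.6372 = 2.75954 rad
ρ = (1 − cos θ)/κ = (1 − -0.92790)/0.7587 = 2.54106
z = sin θ / κ = 0.37282/0.7587 = 0.49140
x = ρ cos φ = 2.54106 × cos(150.40°) = -2.20944
y = ρ sin φ = 2.54106 × sin(150.40°) = 1.25514

-2.209 1.255 0.491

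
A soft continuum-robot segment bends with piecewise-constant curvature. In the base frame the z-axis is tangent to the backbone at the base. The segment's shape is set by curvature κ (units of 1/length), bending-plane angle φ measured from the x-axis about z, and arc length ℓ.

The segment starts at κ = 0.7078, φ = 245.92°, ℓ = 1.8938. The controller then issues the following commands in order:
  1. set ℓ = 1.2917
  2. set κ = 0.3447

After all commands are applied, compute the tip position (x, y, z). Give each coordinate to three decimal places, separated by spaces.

-0.115 -0.258 1.249

initial: κ=0.7078, φ=245.92°, ℓ=1.8938
cmd 1: set ℓ=1.2917 → (κ,φ,ℓ)=(0.7078,245.92°,1.2917) → tip=(-0.2246,-0.5026,1.1191)
cmd 2: set κ=0.3447 → (κ,φ,ℓ)=(0.3447,245.92°,1.2917) → tip=(-0.1154,-0.2582,1.2494)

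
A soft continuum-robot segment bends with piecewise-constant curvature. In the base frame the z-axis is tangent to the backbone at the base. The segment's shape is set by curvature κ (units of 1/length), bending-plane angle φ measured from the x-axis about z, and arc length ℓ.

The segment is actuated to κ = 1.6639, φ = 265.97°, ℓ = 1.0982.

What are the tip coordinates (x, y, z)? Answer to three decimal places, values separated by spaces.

θ = κ·ℓ = 1.6639 × 1.0982 = 1.82729 rad
ρ = (1 − cos θ)/κ = (1 − -0.25370)/1.6639 = 0.75347
z = sin θ / κ = 0.96728/1.6639 = 0.58134
x = ρ cos φ = 0.75347 × cos(265.97°) = -0.05295
y = ρ sin φ = 0.75347 × sin(265.97°) = -0.75160

-0.053 -0.752 0.581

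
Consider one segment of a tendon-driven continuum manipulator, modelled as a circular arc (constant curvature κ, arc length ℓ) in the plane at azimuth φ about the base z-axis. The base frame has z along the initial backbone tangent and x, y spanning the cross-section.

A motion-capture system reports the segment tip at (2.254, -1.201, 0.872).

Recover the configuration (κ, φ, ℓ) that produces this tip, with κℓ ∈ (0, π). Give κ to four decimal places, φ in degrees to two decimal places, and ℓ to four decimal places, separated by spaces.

ρ = √(x²+y²) = √(2.254² + -1.201²) = 2.55400
φ = atan2(y, x) mod 360° = atan2(-1.201, 2.254) = 331.9499°
|p|² = ρ² + z² = 2.55400² + 0.872² = 7.28330
κ = 2ρ / |p|² = 2×2.55400 / 7.28330 = 0.70133
θ = 2·atan2(ρ, z) = 2·atan2(2.55400, 0.872) = 2.48356 rad
ℓ = θ/κ = 2.48356/0.70133 = 3.54122

0.7013 331.95 3.5412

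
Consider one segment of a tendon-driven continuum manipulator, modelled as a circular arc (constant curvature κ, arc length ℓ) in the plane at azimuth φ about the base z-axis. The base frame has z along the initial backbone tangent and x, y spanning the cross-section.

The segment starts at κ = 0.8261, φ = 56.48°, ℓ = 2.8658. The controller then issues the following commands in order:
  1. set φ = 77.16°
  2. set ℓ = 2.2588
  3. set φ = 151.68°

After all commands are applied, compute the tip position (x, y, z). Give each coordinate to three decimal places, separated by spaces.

-1.376 0.741 1.158

initial: κ=0.8261, φ=56.48°, ℓ=2.8658
cmd 1: set φ=77.16° → (κ,φ,ℓ)=(0.8261,77.16°,2.8658) → tip=(0.4614,2.0241,0.8463)
cmd 2: set ℓ=2.2588 → (κ,φ,ℓ)=(0.8261,77.16°,2.2588) → tip=(0.3473,1.5236,1.1581)
cmd 3: set φ=151.68° → (κ,φ,ℓ)=(0.8261,151.68°,2.2588) → tip=(-1.3756,0.7413,1.1581)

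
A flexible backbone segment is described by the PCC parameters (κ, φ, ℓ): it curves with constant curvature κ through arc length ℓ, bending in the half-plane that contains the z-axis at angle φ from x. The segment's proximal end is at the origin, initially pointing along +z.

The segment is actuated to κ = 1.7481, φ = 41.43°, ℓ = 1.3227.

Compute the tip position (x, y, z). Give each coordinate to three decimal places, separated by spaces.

0.719 0.634 0.422

θ = κ·ℓ = 1.7481 × 1.3227 = 2.31221 rad
ρ = (1 − cos θ)/κ = (1 − -0.67533)/1.7481 = 0.95837
z = sin θ / κ = 0.73751/1.7481 = 0.42189
x = ρ cos φ = 0.95837 × cos(41.43°) = 0.71855
y = ρ sin φ = 0.95837 × sin(41.43°) = 0.63416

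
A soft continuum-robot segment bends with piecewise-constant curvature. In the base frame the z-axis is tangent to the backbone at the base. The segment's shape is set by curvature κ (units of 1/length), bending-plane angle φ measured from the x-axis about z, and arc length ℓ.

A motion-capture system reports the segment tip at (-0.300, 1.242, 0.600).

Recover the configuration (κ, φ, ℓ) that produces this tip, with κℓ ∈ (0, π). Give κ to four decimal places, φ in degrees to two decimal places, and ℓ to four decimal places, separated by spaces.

1.2825 103.58 1.7650

ρ = √(x²+y²) = √(-0.300² + 1.242²) = 1.27772
φ = atan2(y, x) mod 360° = atan2(1.242, -0.300) = 103.5795°
|p|² = ρ² + z² = 1.27772² + 0.600² = 1.99256
κ = 2ρ / |p|² = 2×1.27772 / 1.99256 = 1.28249
θ = 2·atan2(ρ, z) = 2·atan2(1.27772, 0.600) = 2.26355 rad
ℓ = θ/κ = 2.26355/1.28249 = 1.76497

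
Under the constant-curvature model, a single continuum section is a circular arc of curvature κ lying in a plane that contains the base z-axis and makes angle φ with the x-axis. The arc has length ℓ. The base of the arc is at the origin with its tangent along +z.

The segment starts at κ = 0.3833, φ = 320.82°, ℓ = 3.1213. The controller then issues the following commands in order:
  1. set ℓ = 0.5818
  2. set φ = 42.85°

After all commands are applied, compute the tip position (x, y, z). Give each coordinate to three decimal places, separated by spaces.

0.047 0.044 0.577

initial: κ=0.3833, φ=320.82°, ℓ=3.1213
cmd 1: set ℓ=0.5818 → (κ,φ,ℓ)=(0.3833,320.82°,0.5818) → tip=(0.0501,-0.0408,0.5770)
cmd 2: set φ=42.85° → (κ,φ,ℓ)=(0.3833,42.85°,0.5818) → tip=(0.0474,0.0439,0.5770)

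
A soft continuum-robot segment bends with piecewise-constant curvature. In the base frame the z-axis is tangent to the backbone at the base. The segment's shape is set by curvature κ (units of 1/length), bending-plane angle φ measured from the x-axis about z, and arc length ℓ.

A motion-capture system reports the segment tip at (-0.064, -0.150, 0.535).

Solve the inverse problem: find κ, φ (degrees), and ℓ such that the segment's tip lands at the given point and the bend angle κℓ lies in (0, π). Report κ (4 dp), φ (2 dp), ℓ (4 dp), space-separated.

1.0427 246.89 0.5675

ρ = √(x²+y²) = √(-0.064² + -0.150²) = 0.16308
φ = atan2(y, x) mod 360° = atan2(-0.150, -0.064) = 246.8937°
|p|² = ρ² + z² = 0.16308² + 0.535² = 0.31282
κ = 2ρ / |p|² = 2×0.16308 / 0.31282 = 1.04266
θ = 2·atan2(ρ, z) = 2·atan2(0.16308, 0.535) = 0.59176 rad
ℓ = θ/κ = 0.59176/1.04266 = 0.56755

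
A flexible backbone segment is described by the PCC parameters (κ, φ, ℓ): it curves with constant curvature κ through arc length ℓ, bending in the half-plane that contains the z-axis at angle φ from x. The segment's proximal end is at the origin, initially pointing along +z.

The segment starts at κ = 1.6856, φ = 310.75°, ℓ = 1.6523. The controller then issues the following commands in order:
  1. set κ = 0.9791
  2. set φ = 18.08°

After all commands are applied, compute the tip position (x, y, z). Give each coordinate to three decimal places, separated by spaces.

1.017 0.332 1.020

initial: κ=1.6856, φ=310.75°, ℓ=1.6523
cmd 1: set κ=0.9791 → (κ,φ,ℓ)=(0.9791,310.75°,1.6523) → tip=(0.6980,-0.8101,1.0202)
cmd 2: set φ=18.08° → (κ,φ,ℓ)=(0.9791,18.08°,1.6523) → tip=(1.0165,0.3319,1.0202)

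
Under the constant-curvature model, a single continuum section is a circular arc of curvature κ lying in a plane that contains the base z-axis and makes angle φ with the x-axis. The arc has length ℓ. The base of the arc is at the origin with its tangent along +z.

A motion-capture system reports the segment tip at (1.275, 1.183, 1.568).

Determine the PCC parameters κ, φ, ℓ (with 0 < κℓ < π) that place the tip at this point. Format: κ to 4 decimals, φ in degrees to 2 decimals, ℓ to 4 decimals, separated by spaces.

0.6343 42.86 2.6394

ρ = √(x²+y²) = √(1.275² + 1.183²) = 1.73929
φ = atan2(y, x) mod 360° = atan2(1.183, 1.275) = 42.8565°
|p|² = ρ² + z² = 1.73929² + 1.568² = 5.48374
κ = 2ρ / |p|² = 2×1.73929 / 5.48374 = 0.63434
θ = 2·atan2(ρ, z) = 2·atan2(1.73929, 1.568) = 1.67428 rad
ℓ = θ/κ = 1.67428/0.63434 = 2.63940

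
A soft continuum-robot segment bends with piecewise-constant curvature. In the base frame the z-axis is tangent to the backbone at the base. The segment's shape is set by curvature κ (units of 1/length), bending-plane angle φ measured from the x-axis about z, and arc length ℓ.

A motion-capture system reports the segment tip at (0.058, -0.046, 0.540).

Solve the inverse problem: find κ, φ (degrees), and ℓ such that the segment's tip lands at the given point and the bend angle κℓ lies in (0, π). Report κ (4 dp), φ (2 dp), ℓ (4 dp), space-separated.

0.4984 321.58 0.5467

ρ = √(x²+y²) = √(0.058² + -0.046²) = 0.07403
φ = atan2(y, x) mod 360° = atan2(-0.046, 0.058) = 321.5819°
|p|² = ρ² + z² = 0.07403² + 0.540² = 0.29708
κ = 2ρ / |p|² = 2×0.07403 / 0.29708 = 0.49836
θ = 2·atan2(ρ, z) = 2·atan2(0.07403, 0.540) = 0.27248 rad
ℓ = θ/κ = 0.27248/0.49836 = 0.54674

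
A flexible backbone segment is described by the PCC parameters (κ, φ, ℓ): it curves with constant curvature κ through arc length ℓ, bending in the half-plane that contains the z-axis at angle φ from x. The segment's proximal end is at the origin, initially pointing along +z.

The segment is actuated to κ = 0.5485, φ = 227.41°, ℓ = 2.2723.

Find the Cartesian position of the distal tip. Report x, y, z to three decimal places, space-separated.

θ = κ·ℓ = 0.5485 × 2.2723 = 1.24636 rad
ρ = (1 − cos θ)/κ = (1 − 0.31878)/0.5485 = 1.24197
z = sin θ / κ = 0.94783/0.5485 = 1.72804
x = ρ cos φ = 1.24197 × cos(227.41°) = -0.84050
y = ρ sin φ = 1.24197 × sin(227.41°) = -0.91436

-0.841 -0.914 1.728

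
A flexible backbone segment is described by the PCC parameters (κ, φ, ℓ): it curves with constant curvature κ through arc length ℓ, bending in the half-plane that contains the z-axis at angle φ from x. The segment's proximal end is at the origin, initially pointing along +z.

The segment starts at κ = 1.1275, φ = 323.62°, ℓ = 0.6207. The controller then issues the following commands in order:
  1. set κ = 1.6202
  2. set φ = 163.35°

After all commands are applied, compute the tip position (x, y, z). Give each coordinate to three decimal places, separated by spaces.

-0.275 0.082 0.521

initial: κ=1.1275, φ=323.62°, ℓ=0.6207
cmd 1: set κ=1.6202 → (κ,φ,ℓ)=(1.6202,323.62°,0.6207) → tip=(0.2308,-0.1700,0.5212)
cmd 2: set φ=163.35° → (κ,φ,ℓ)=(1.6202,163.35°,0.6207) → tip=(-0.2747,0.0821,0.5212)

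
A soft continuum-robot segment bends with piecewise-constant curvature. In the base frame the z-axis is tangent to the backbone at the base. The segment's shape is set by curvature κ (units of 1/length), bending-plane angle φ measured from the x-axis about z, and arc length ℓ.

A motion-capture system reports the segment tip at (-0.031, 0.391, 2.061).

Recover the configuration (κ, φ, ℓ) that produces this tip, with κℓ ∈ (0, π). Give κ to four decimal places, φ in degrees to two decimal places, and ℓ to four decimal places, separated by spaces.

0.1782 94.53 2.1104

ρ = √(x²+y²) = √(-0.031² + 0.391²) = 0.39223
φ = atan2(y, x) mod 360° = atan2(0.391, -0.031) = 94.5331°
|p|² = ρ² + z² = 0.39223² + 2.061² = 4.40156
κ = 2ρ / |p|² = 2×0.39223 / 4.40156 = 0.17822
θ = 2·atan2(ρ, z) = 2·atan2(0.39223, 2.061) = 0.37612 rad
ℓ = θ/κ = 0.37612/0.17822 = 2.11041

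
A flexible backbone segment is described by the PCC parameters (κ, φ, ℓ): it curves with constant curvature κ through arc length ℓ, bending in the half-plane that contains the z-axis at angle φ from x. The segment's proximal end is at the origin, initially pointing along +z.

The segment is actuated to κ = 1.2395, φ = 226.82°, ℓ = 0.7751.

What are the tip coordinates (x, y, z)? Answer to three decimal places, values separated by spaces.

-0.236 -0.251 0.661

θ = κ·ℓ = 1.2395 × 0.7751 = 0.96074 rad
ρ = (1 − cos θ)/κ = (1 − 0.57292)/1.2395 = 0.34456
z = sin θ / κ = 0.81961/1.2395 = 0.66125
x = ρ cos φ = 0.34456 × cos(226.82°) = -0.23578
y = ρ sin φ = 0.34456 × sin(226.82°) = -0.25126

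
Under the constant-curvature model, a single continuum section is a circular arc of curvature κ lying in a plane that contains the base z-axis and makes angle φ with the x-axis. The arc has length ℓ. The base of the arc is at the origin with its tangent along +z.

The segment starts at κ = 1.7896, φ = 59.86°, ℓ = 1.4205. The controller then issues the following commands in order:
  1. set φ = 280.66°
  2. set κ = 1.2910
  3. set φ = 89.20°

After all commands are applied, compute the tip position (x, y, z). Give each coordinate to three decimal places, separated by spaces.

initial: κ=1.7896, φ=59.86°, ℓ=1.4205
cmd 1: set φ=280.66° → (κ,φ,ℓ)=(1.7896,280.66°,1.4205) → tip=(0.1887,-1.0025,0.3153)
cmd 2: set κ=1.2910 → (κ,φ,ℓ)=(1.2910,280.66°,1.4205) → tip=(0.1805,-0.9592,0.7479)
cmd 3: set φ=89.20° → (κ,φ,ℓ)=(1.2910,89.20°,1.4205) → tip=(0.0136,0.9759,0.7479)

0.014 0.976 0.748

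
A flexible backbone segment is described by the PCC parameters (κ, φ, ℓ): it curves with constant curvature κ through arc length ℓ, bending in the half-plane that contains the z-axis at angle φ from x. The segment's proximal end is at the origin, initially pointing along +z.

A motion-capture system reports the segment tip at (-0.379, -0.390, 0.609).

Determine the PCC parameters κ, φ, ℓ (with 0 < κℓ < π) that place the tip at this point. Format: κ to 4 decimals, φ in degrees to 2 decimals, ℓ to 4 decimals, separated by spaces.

1.6316 225.82 0.8935

ρ = √(x²+y²) = √(-0.379² + -0.390²) = 0.54382
φ = atan2(y, x) mod 360° = atan2(-0.390, -0.379) = 225.8195°
|p|² = ρ² + z² = 0.54382² + 0.609² = 0.66662
κ = 2ρ / |p|² = 2×0.54382 / 0.66662 = 1.63157
θ = 2·atan2(ρ, z) = 2·atan2(0.54382, 0.609) = 1.45784 rad
ℓ = θ/κ = 1.45784/1.63157 = 0.89352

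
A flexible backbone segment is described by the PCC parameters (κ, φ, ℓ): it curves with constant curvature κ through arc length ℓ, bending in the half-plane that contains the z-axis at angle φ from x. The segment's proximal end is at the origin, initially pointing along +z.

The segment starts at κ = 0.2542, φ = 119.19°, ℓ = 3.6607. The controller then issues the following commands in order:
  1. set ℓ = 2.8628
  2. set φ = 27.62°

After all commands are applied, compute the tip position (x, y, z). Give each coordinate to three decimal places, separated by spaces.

0.883 0.462 2.617

initial: κ=0.2542, φ=119.19°, ℓ=3.6607
cmd 1: set ℓ=2.8628 → (κ,φ,ℓ)=(0.2542,119.19°,2.8628) → tip=(-0.4860,0.8699,2.6167)
cmd 2: set φ=27.62° → (κ,φ,ℓ)=(0.2542,27.62°,2.8628) → tip=(0.8829,0.4620,2.6167)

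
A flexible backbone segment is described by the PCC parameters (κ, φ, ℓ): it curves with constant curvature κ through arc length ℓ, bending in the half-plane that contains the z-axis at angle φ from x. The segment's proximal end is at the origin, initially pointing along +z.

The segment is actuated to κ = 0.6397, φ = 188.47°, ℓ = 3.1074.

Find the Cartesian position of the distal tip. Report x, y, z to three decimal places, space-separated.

θ = κ·ℓ = 0.6397 × 3.1074 = 1.98780 rad
ρ = (1 − cos θ)/κ = (1 − -0.40503)/0.6397 = 2.19638
z = sin θ / κ = 0.91431/0.6397 = 1.42927
x = ρ cos φ = 2.19638 × cos(188.47°) = -2.17243
y = ρ sin φ = 2.19638 × sin(188.47°) = -0.32351

-2.172 -0.324 1.429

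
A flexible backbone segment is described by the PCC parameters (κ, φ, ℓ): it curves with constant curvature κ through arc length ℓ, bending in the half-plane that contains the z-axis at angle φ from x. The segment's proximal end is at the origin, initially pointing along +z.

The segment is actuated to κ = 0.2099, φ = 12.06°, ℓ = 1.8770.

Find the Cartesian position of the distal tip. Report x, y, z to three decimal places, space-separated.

θ = κ·ℓ = 0.2099 × 1.8770 = 0.39398 rad
ρ = (1 − cos θ)/κ = (1 − 0.92339)/0.2099 = 0.36499
z = sin θ / κ = 0.38387/0.2099 = 1.82882
x = ρ cos φ = 0.36499 × cos(12.06°) = 0.35694
y = ρ sin φ = 0.36499 × sin(12.06°) = 0.07626

0.357 0.076 1.829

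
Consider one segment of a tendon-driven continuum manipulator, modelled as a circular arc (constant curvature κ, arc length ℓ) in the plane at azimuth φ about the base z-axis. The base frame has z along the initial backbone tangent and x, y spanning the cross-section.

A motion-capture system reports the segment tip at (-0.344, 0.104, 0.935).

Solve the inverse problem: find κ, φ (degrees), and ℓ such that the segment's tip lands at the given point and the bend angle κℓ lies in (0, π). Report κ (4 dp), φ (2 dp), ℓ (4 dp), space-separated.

0.7163 163.18 1.0245

ρ = √(x²+y²) = √(-0.344² + 0.104²) = 0.35938
φ = atan2(y, x) mod 360° = atan2(0.104, -0.344) = 163.1786°
|p|² = ρ² + z² = 0.35938² + 0.935² = 1.00338
κ = 2ρ / |p|² = 2×0.35938 / 1.00338 = 0.71634
θ = 2·atan2(ρ, z) = 2·atan2(0.35938, 0.935) = 0.73390 rad
ℓ = θ/κ = 0.73390/0.71634 = 1.02453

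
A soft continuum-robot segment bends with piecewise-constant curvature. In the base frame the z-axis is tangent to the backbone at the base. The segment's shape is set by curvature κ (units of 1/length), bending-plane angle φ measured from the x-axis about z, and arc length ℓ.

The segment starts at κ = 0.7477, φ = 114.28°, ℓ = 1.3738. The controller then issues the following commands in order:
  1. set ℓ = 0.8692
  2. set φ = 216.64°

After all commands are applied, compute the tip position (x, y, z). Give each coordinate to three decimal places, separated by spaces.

initial: κ=0.7477, φ=114.28°, ℓ=1.3738
cmd 1: set ℓ=0.8692 → (κ,φ,ℓ)=(0.7477,114.28°,0.8692) → tip=(-0.1121,0.2485,0.8093)
cmd 2: set φ=216.64° → (κ,φ,ℓ)=(0.7477,216.64°,0.8692) → tip=(-0.2188,-0.1627,0.8093)

-0.219 -0.163 0.809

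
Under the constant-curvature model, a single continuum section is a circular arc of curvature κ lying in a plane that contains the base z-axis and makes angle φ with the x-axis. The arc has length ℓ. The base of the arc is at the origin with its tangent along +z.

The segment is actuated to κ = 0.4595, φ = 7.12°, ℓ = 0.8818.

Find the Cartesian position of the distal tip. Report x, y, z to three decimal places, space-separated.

0.175 0.022 0.858

θ = κ·ℓ = 0.4595 × 0.8818 = 0.40519 rad
ρ = (1 − cos θ)/κ = (1 − 0.91903)/0.4595 = 0.17622
z = sin θ / κ = 0.39419/0.4595 = 0.85787
x = ρ cos φ = 0.17622 × cos(7.12°) = 0.17486
y = ρ sin φ = 0.17622 × sin(7.12°) = 0.02184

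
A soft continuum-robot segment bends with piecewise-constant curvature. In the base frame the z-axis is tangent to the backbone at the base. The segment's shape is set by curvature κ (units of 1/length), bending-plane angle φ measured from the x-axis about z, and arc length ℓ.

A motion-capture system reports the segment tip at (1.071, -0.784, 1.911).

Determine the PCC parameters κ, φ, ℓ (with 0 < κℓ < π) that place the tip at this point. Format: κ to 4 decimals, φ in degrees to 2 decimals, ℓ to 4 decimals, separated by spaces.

ρ = √(x²+y²) = √(1.071² + -0.784²) = 1.32729
φ = atan2(y, x) mod 360° = atan2(-0.784, 1.071) = 323.7949°
|p|² = ρ² + z² = 1.32729² + 1.911² = 5.41362
κ = 2ρ / |p|² = 2×1.32729 / 5.41362 = 0.49035
θ = 2·atan2(ρ, z) = 2·atan2(1.32729, 1.911) = 1.21412 rad
ℓ = θ/κ = 1.21412/0.49035 = 2.47602

0.4904 323.79 2.4760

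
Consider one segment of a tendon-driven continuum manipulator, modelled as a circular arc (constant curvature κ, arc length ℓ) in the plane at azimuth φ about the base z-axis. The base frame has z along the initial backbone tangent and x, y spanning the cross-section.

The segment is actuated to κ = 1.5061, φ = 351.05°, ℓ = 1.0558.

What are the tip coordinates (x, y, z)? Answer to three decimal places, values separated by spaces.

θ = κ·ℓ = 1.5061 × 1.0558 = 1.59014 rad
ρ = (1 − cos θ)/κ = (1 − -0.01934)/1.5061 = 0.67681
z = sin θ / κ = 0.99981/1.5061 = 0.66384
x = ρ cos φ = 0.67681 × cos(351.05°) = 0.66857
y = ρ sin φ = 0.67681 × sin(351.05°) = -0.10529

0.669 -0.105 0.664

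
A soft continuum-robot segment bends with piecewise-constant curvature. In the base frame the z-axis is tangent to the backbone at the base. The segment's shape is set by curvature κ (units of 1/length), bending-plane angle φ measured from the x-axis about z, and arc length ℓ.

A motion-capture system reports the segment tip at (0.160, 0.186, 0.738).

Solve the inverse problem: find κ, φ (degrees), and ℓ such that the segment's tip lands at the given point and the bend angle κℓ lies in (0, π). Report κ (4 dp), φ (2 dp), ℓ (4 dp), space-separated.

0.8113 49.30 0.7912

ρ = √(x²+y²) = √(0.160² + 0.186²) = 0.24535
φ = atan2(y, x) mod 360° = atan2(0.186, 0.160) = 49.2974°
|p|² = ρ² + z² = 0.24535² + 0.738² = 0.60484
κ = 2ρ / |p|² = 2×0.24535 / 0.60484 = 0.81128
θ = 2·atan2(ρ, z) = 2·atan2(0.24535, 0.738) = 0.64191 rad
ℓ = θ/κ = 0.64191/0.81128 = 0.79123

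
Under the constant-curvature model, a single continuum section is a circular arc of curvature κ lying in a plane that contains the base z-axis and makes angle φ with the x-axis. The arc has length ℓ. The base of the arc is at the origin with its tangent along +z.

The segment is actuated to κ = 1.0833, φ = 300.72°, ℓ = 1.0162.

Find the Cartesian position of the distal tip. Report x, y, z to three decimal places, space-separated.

θ = κ·ℓ = 1.0833 × 1.0162 = 1.10085 rad
ρ = (1 − cos θ)/κ = (1 − 0.45284)/1.0833 = 0.50509
z = sin θ / κ = 0.89159/1.0833 = 0.82303
x = ρ cos φ = 0.50509 × cos(300.72°) = 0.25802
y = ρ sin φ = 0.50509 × sin(300.72°) = -0.43421

0.258 -0.434 0.823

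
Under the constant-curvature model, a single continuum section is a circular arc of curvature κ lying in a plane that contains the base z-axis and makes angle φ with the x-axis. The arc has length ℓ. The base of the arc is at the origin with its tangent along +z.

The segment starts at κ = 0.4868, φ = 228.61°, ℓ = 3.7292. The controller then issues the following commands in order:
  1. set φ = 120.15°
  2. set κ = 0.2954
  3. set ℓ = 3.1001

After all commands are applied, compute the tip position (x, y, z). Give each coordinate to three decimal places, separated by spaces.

-0.665 1.144 2.685

initial: κ=0.4868, φ=228.61°, ℓ=3.7292
cmd 1: set φ=120.15° → (κ,φ,ℓ)=(0.4868,120.15°,3.7292) → tip=(-1.2816,2.2065,1.9931)
cmd 2: set κ=0.2954 → (κ,φ,ℓ)=(0.2954,120.15°,3.7292) → tip=(-0.9315,1.6037,3.0194)
cmd 3: set ℓ=3.1001 → (κ,φ,ℓ)=(0.2954,120.15°,3.1001) → tip=(-0.6645,1.1440,2.6846)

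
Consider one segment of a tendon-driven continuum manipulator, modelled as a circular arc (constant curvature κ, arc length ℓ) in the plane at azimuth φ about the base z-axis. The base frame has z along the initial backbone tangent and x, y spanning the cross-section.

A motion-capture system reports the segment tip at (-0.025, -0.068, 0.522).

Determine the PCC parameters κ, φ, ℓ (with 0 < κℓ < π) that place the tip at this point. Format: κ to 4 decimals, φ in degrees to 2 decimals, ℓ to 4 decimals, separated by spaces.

ρ = √(x²+y²) = √(-0.025² + -0.068²) = 0.07245
φ = atan2(y, x) mod 360° = atan2(-0.068, -0.025) = 249.8142°
|p|² = ρ² + z² = 0.07245² + 0.522² = 0.27773
κ = 2ρ / |p|² = 2×0.07245 / 0.27773 = 0.52172
θ = 2·atan2(ρ, z) = 2·atan2(0.07245, 0.522) = 0.27582 rad
ℓ = θ/κ = 0.27582/0.52172 = 0.52868

0.5217 249.81 0.5287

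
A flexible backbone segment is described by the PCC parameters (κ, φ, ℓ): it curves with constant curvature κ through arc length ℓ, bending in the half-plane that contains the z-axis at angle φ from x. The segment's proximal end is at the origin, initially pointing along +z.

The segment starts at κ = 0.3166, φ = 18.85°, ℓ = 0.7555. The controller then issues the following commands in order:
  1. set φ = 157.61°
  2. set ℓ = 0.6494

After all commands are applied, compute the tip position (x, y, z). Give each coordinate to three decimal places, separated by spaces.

-0.062 0.025 0.645

initial: κ=0.3166, φ=18.85°, ℓ=0.7555
cmd 1: set φ=157.61° → (κ,φ,ℓ)=(0.3166,157.61°,0.7555) → tip=(-0.0831,0.0343,0.7483)
cmd 2: set ℓ=0.6494 → (κ,φ,ℓ)=(0.3166,157.61°,0.6494) → tip=(-0.0615,0.0253,0.6448)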